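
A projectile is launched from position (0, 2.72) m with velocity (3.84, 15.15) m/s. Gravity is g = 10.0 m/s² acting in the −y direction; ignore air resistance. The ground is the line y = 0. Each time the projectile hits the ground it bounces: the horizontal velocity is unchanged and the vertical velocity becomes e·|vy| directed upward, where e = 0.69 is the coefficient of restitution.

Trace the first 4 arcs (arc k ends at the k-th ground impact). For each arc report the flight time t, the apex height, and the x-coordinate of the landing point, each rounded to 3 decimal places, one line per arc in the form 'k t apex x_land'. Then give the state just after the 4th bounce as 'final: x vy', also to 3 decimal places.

Arc 1: start y=2.720, vy=15.150 → t=3.200, apex=14.196, x_land=12.288, impact vy=-16.850
  bounce: vy ← 0.69·16.850 = 11.627
Arc 2: start y=0.000, vy=11.627 → t=2.325, apex=6.759, x_land=21.217, impact vy=-11.627
  bounce: vy ← 0.69·11.627 = 8.022
Arc 3: start y=0.000, vy=8.022 → t=1.604, apex=3.218, x_land=27.378, impact vy=-8.022
  bounce: vy ← 0.69·8.022 = 5.535
Arc 4: start y=0.000, vy=5.535 → t=1.107, apex=1.532, x_land=31.629, impact vy=-5.535
  bounce: vy ← 0.69·5.535 = 3.819

1 3.200 14.196 12.288
2 2.325 6.759 21.217
3 1.604 3.218 27.378
4 1.107 1.532 31.629
final: 31.629 3.819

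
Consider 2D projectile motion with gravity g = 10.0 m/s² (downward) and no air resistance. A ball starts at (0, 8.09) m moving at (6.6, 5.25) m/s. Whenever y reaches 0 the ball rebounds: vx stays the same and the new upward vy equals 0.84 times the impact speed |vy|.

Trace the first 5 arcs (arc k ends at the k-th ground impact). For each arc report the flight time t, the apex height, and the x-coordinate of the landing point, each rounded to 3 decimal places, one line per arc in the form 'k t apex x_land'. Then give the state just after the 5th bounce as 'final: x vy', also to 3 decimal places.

Arc 1: start y=8.090, vy=5.250 → t=1.901, apex=9.468, x_land=12.547, impact vy=-13.761
  bounce: vy ← 0.84·13.761 = 11.559
Arc 2: start y=0.000, vy=11.559 → t=2.312, apex=6.681, x_land=27.805, impact vy=-11.559
  bounce: vy ← 0.84·11.559 = 9.710
Arc 3: start y=0.000, vy=9.710 → t=1.942, apex=4.714, x_land=40.622, impact vy=-9.710
  bounce: vy ← 0.84·9.710 = 8.156
Arc 4: start y=0.000, vy=8.156 → t=1.631, apex=3.326, x_land=51.388, impact vy=-8.156
  bounce: vy ← 0.84·8.156 = 6.851
Arc 5: start y=0.000, vy=6.851 → t=1.370, apex=2.347, x_land=60.432, impact vy=-6.851
  bounce: vy ← 0.84·6.851 = 5.755

1 1.901 9.468 12.547
2 2.312 6.681 27.805
3 1.942 4.714 40.622
4 1.631 3.326 51.388
5 1.370 2.347 60.432
final: 60.432 5.755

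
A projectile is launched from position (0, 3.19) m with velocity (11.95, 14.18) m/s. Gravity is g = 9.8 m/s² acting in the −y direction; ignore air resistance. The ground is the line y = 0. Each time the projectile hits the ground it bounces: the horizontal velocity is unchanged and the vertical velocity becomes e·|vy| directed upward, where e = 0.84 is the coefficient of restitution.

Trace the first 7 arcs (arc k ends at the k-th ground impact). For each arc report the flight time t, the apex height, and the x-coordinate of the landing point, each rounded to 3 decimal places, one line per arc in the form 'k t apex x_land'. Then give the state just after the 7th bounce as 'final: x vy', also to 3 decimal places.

Arc 1: start y=3.190, vy=14.180 → t=3.104, apex=13.449, x_land=37.088, impact vy=-16.236
  bounce: vy ← 0.84·16.236 = 13.638
Arc 2: start y=0.000, vy=13.638 → t=2.783, apex=9.489, x_land=70.348, impact vy=-13.638
  bounce: vy ← 0.84·13.638 = 11.456
Arc 3: start y=0.000, vy=11.456 → t=2.338, apex=6.696, x_land=98.287, impact vy=-11.456
  bounce: vy ← 0.84·11.456 = 9.623
Arc 4: start y=0.000, vy=9.623 → t=1.964, apex=4.725, x_land=121.755, impact vy=-9.623
  bounce: vy ← 0.84·9.623 = 8.083
Arc 5: start y=0.000, vy=8.083 → t=1.650, apex=3.334, x_land=141.468, impact vy=-8.083
  bounce: vy ← 0.84·8.083 = 6.790
Arc 6: start y=0.000, vy=6.790 → t=1.386, apex=2.352, x_land=158.027, impact vy=-6.790
  bounce: vy ← 0.84·6.790 = 5.704
Arc 7: start y=0.000, vy=5.704 → t=1.164, apex=1.660, x_land=171.937, impact vy=-5.704
  bounce: vy ← 0.84·5.704 = 4.791

1 3.104 13.449 37.088
2 2.783 9.489 70.348
3 2.338 6.696 98.287
4 1.964 4.725 121.755
5 1.650 3.334 141.468
6 1.386 2.352 158.027
7 1.164 1.660 171.937
final: 171.937 4.791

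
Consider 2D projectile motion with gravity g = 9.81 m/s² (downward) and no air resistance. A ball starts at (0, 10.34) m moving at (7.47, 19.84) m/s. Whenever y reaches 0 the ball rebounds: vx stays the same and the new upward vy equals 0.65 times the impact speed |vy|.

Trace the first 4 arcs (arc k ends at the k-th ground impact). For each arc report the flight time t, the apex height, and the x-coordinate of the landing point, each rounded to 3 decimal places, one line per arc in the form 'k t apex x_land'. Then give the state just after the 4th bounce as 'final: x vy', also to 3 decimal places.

Arc 1: start y=10.340, vy=19.840 → t=4.512, apex=30.402, x_land=33.705, impact vy=-24.423
  bounce: vy ← 0.65·24.423 = 15.875
Arc 2: start y=0.000, vy=15.875 → t=3.237, apex=12.845, x_land=57.882, impact vy=-15.875
  bounce: vy ← 0.65·15.875 = 10.319
Arc 3: start y=0.000, vy=10.319 → t=2.104, apex=5.427, x_land=73.597, impact vy=-10.319
  bounce: vy ← 0.65·10.319 = 6.707
Arc 4: start y=0.000, vy=6.707 → t=1.367, apex=2.293, x_land=83.811, impact vy=-6.707
  bounce: vy ← 0.65·6.707 = 4.360

1 4.512 30.402 33.705
2 3.237 12.845 57.882
3 2.104 5.427 73.597
4 1.367 2.293 83.811
final: 83.811 4.360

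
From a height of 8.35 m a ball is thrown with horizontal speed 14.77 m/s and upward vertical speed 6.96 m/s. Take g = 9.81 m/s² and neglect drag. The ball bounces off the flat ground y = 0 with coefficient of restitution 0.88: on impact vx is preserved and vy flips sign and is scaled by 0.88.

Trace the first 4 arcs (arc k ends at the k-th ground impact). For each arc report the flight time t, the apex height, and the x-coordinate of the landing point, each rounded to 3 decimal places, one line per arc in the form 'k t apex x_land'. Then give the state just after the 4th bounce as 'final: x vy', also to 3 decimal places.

Arc 1: start y=8.350, vy=6.960 → t=2.195, apex=10.819, x_land=32.415, impact vy=-14.569
  bounce: vy ← 0.88·14.569 = 12.821
Arc 2: start y=0.000, vy=12.821 → t=2.614, apex=8.378, x_land=71.022, impact vy=-12.821
  bounce: vy ← 0.88·12.821 = 11.283
Arc 3: start y=0.000, vy=11.283 → t=2.300, apex=6.488, x_land=104.996, impact vy=-11.283
  bounce: vy ← 0.88·11.283 = 9.929
Arc 4: start y=0.000, vy=9.929 → t=2.024, apex=5.024, x_land=134.894, impact vy=-9.929
  bounce: vy ← 0.88·9.929 = 8.737

1 2.195 10.819 32.415
2 2.614 8.378 71.022
3 2.300 6.488 104.996
4 2.024 5.024 134.894
final: 134.894 8.737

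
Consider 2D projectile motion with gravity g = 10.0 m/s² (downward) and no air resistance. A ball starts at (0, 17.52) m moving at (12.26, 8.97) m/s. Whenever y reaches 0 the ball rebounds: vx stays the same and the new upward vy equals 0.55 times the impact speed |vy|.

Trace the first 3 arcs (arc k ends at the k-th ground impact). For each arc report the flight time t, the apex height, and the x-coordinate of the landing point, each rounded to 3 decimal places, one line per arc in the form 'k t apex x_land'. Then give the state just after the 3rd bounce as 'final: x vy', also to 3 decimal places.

Arc 1: start y=17.520, vy=8.970 → t=2.973, apex=21.543, x_land=36.446, impact vy=-20.757
  bounce: vy ← 0.55·20.757 = 11.416
Arc 2: start y=0.000, vy=11.416 → t=2.283, apex=6.517, x_land=64.439, impact vy=-11.416
  bounce: vy ← 0.55·11.416 = 6.279
Arc 3: start y=0.000, vy=6.279 → t=1.256, apex=1.971, x_land=79.835, impact vy=-6.279
  bounce: vy ← 0.55·6.279 = 3.453

1 2.973 21.543 36.446
2 2.283 6.517 64.439
3 1.256 1.971 79.835
final: 79.835 3.453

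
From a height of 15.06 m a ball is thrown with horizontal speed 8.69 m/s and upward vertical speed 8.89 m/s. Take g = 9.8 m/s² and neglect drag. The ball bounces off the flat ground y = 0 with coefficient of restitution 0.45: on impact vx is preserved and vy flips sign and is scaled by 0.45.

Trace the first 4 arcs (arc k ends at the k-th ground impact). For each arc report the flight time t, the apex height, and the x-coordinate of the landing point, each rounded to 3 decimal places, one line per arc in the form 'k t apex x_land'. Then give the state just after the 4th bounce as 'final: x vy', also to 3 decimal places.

1 2.881 19.092 25.036
2 1.777 3.866 40.475
3 0.799 0.783 47.422
4 0.360 0.159 50.548
final: 50.548 0.793

Arc 1: start y=15.060, vy=8.890 → t=2.881, apex=19.092, x_land=25.036, impact vy=-19.344
  bounce: vy ← 0.45·19.344 = 8.705
Arc 2: start y=0.000, vy=8.705 → t=1.777, apex=3.866, x_land=40.475, impact vy=-8.705
  bounce: vy ← 0.45·8.705 = 3.917
Arc 3: start y=0.000, vy=3.917 → t=0.799, apex=0.783, x_land=47.422, impact vy=-3.917
  bounce: vy ← 0.45·3.917 = 1.763
Arc 4: start y=0.000, vy=1.763 → t=0.360, apex=0.159, x_land=50.548, impact vy=-1.763
  bounce: vy ← 0.45·1.763 = 0.793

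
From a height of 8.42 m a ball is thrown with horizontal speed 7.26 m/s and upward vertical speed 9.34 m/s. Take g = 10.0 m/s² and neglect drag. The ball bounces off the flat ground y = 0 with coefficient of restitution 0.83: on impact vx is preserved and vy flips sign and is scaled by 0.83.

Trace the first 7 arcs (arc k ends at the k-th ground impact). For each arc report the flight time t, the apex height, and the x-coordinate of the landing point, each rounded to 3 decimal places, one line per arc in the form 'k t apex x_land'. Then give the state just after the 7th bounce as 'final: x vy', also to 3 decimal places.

Arc 1: start y=8.420, vy=9.340 → t=2.533, apex=12.782, x_land=18.389, impact vy=-15.989
  bounce: vy ← 0.83·15.989 = 13.271
Arc 2: start y=0.000, vy=13.271 → t=2.654, apex=8.805, x_land=37.657, impact vy=-13.271
  bounce: vy ← 0.83·13.271 = 11.015
Arc 3: start y=0.000, vy=11.015 → t=2.203, apex=6.066, x_land=53.651, impact vy=-11.015
  bounce: vy ← 0.83·11.015 = 9.142
Arc 4: start y=0.000, vy=9.142 → t=1.828, apex=4.179, x_land=66.925, impact vy=-9.142
  bounce: vy ← 0.83·9.142 = 7.588
Arc 5: start y=0.000, vy=7.588 → t=1.518, apex=2.879, x_land=77.942, impact vy=-7.588
  bounce: vy ← 0.83·7.588 = 6.298
Arc 6: start y=0.000, vy=6.298 → t=1.260, apex=1.983, x_land=87.087, impact vy=-6.298
  bounce: vy ← 0.83·6.298 = 5.227
Arc 7: start y=0.000, vy=5.227 → t=1.045, apex=1.366, x_land=94.677, impact vy=-5.227
  bounce: vy ← 0.83·5.227 = 4.339

1 2.533 12.782 18.389
2 2.654 8.805 37.657
3 2.203 6.066 53.651
4 1.828 4.179 66.925
5 1.518 2.879 77.942
6 1.260 1.983 87.087
7 1.045 1.366 94.677
final: 94.677 4.339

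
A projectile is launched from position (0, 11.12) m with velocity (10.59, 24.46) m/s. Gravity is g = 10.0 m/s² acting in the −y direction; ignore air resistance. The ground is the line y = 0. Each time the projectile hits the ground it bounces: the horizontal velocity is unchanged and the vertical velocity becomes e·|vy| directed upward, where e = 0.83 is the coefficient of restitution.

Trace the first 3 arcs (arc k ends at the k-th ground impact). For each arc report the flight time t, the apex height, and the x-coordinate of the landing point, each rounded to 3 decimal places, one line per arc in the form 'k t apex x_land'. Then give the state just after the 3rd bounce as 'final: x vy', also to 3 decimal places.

Arc 1: start y=11.120, vy=24.460 → t=5.311, apex=41.035, x_land=56.241, impact vy=-28.648
  bounce: vy ← 0.83·28.648 = 23.778
Arc 2: start y=0.000, vy=23.778 → t=4.756, apex=28.269, x_land=106.602, impact vy=-23.778
  bounce: vy ← 0.83·23.778 = 19.735
Arc 3: start y=0.000, vy=19.735 → t=3.947, apex=19.474, x_land=148.402, impact vy=-19.735
  bounce: vy ← 0.83·19.735 = 16.380

1 5.311 41.035 56.241
2 4.756 28.269 106.602
3 3.947 19.474 148.402
final: 148.402 16.380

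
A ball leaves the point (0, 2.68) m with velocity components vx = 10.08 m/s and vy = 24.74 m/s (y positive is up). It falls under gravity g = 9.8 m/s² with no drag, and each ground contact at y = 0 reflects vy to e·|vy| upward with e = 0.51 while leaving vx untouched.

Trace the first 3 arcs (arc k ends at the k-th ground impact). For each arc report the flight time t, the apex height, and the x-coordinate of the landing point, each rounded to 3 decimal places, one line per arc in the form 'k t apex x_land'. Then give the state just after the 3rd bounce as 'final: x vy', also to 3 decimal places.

1 5.155 33.908 51.963
2 2.683 8.819 79.010
3 1.368 2.294 92.804
final: 92.804 3.420

Arc 1: start y=2.680, vy=24.740 → t=5.155, apex=33.908, x_land=51.963, impact vy=-25.780
  bounce: vy ← 0.51·25.780 = 13.148
Arc 2: start y=0.000, vy=13.148 → t=2.683, apex=8.819, x_land=79.010, impact vy=-13.148
  bounce: vy ← 0.51·13.148 = 6.705
Arc 3: start y=0.000, vy=6.705 → t=1.368, apex=2.294, x_land=92.804, impact vy=-6.705
  bounce: vy ← 0.51·6.705 = 3.420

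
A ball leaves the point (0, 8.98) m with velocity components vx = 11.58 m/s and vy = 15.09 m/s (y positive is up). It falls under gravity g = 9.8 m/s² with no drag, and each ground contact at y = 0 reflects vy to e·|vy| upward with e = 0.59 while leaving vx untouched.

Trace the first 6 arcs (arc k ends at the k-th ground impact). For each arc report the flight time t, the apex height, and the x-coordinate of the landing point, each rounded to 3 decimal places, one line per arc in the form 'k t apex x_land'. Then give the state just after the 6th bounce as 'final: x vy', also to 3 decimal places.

1 3.590 20.598 41.573
2 2.419 7.170 69.589
3 1.427 2.496 86.118
4 0.842 0.869 95.870
5 0.497 0.302 101.624
6 0.293 0.105 105.019
final: 105.019 0.848

Arc 1: start y=8.980, vy=15.090 → t=3.590, apex=20.598, x_land=41.573, impact vy=-20.093
  bounce: vy ← 0.59·20.093 = 11.855
Arc 2: start y=0.000, vy=11.855 → t=2.419, apex=7.170, x_land=69.589, impact vy=-11.855
  bounce: vy ← 0.59·11.855 = 6.994
Arc 3: start y=0.000, vy=6.994 → t=1.427, apex=2.496, x_land=86.118, impact vy=-6.994
  bounce: vy ← 0.59·6.994 = 4.127
Arc 4: start y=0.000, vy=4.127 → t=0.842, apex=0.869, x_land=95.870, impact vy=-4.127
  bounce: vy ← 0.59·4.127 = 2.435
Arc 5: start y=0.000, vy=2.435 → t=0.497, apex=0.302, x_land=101.624, impact vy=-2.435
  bounce: vy ← 0.59·2.435 = 1.436
Arc 6: start y=0.000, vy=1.436 → t=0.293, apex=0.105, x_land=105.019, impact vy=-1.436
  bounce: vy ← 0.59·1.436 = 0.848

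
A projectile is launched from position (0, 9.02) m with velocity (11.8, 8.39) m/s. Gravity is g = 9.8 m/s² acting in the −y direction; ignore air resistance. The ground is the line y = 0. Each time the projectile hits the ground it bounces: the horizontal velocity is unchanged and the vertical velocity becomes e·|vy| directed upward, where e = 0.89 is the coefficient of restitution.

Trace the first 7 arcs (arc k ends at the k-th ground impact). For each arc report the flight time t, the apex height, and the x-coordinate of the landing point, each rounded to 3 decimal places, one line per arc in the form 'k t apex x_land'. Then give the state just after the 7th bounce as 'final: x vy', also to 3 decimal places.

Arc 1: start y=9.020, vy=8.390 → t=2.460, apex=12.611, x_land=29.033, impact vy=-15.722
  bounce: vy ← 0.89·15.722 = 13.993
Arc 2: start y=0.000, vy=13.993 → t=2.856, apex=9.990, x_land=62.730, impact vy=-13.993
  bounce: vy ← 0.89·13.993 = 12.453
Arc 3: start y=0.000, vy=12.453 → t=2.542, apex=7.913, x_land=92.720, impact vy=-12.453
  bounce: vy ← 0.89·12.453 = 11.084
Arc 4: start y=0.000, vy=11.084 → t=2.262, apex=6.268, x_land=119.411, impact vy=-11.084
  bounce: vy ← 0.89·11.084 = 9.864
Arc 5: start y=0.000, vy=9.864 → t=2.013, apex=4.965, x_land=143.166, impact vy=-9.864
  bounce: vy ← 0.89·9.864 = 8.779
Arc 6: start y=0.000, vy=8.779 → t=1.792, apex=3.932, x_land=164.308, impact vy=-8.779
  bounce: vy ← 0.89·8.779 = 7.814
Arc 7: start y=0.000, vy=7.814 → t=1.595, apex=3.115, x_land=183.124, impact vy=-7.814
  bounce: vy ← 0.89·7.814 = 6.954

1 2.460 12.611 29.033
2 2.856 9.990 62.730
3 2.542 7.913 92.720
4 2.262 6.268 119.411
5 2.013 4.965 143.166
6 1.792 3.932 164.308
7 1.595 3.115 183.124
final: 183.124 6.954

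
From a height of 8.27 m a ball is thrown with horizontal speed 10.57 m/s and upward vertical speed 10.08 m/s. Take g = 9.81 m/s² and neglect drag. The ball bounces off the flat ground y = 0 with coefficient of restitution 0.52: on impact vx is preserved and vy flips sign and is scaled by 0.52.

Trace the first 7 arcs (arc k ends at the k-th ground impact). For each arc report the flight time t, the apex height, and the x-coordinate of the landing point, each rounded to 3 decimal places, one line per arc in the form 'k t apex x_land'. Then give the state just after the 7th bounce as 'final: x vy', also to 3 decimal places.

1 2.683 13.449 28.363
2 1.722 3.637 46.566
3 0.895 0.983 56.031
4 0.466 0.266 60.953
5 0.242 0.072 63.512
6 0.126 0.019 64.843
7 0.065 0.005 65.535
final: 65.535 0.167

Arc 1: start y=8.270, vy=10.080 → t=2.683, apex=13.449, x_land=28.363, impact vy=-16.244
  bounce: vy ← 0.52·16.244 = 8.447
Arc 2: start y=0.000, vy=8.447 → t=1.722, apex=3.637, x_land=46.566, impact vy=-8.447
  bounce: vy ← 0.52·8.447 = 4.392
Arc 3: start y=0.000, vy=4.392 → t=0.895, apex=0.983, x_land=56.031, impact vy=-4.392
  bounce: vy ← 0.52·4.392 = 2.284
Arc 4: start y=0.000, vy=2.284 → t=0.466, apex=0.266, x_land=60.953, impact vy=-2.284
  bounce: vy ← 0.52·2.284 = 1.188
Arc 5: start y=0.000, vy=1.188 → t=0.242, apex=0.072, x_land=63.512, impact vy=-1.188
  bounce: vy ← 0.52·1.188 = 0.618
Arc 6: start y=0.000, vy=0.618 → t=0.126, apex=0.019, x_land=64.843, impact vy=-0.618
  bounce: vy ← 0.52·0.618 = 0.321
Arc 7: start y=0.000, vy=0.321 → t=0.065, apex=0.005, x_land=65.535, impact vy=-0.321
  bounce: vy ← 0.52·0.321 = 0.167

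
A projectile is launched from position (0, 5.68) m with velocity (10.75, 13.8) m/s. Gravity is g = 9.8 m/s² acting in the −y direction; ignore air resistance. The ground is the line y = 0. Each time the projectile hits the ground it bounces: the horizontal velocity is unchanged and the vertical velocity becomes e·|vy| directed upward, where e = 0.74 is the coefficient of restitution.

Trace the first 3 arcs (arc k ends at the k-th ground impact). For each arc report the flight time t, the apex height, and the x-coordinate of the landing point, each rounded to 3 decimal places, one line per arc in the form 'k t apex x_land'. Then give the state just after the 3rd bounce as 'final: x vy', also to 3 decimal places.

1 3.181 15.396 34.193
2 2.623 8.431 62.395
3 1.941 4.617 83.265
final: 83.265 7.039

Arc 1: start y=5.680, vy=13.800 → t=3.181, apex=15.396, x_land=34.193, impact vy=-17.371
  bounce: vy ← 0.74·17.371 = 12.855
Arc 2: start y=0.000, vy=12.855 → t=2.623, apex=8.431, x_land=62.395, impact vy=-12.855
  bounce: vy ← 0.74·12.855 = 9.513
Arc 3: start y=0.000, vy=9.513 → t=1.941, apex=4.617, x_land=83.265, impact vy=-9.513
  bounce: vy ← 0.74·9.513 = 7.039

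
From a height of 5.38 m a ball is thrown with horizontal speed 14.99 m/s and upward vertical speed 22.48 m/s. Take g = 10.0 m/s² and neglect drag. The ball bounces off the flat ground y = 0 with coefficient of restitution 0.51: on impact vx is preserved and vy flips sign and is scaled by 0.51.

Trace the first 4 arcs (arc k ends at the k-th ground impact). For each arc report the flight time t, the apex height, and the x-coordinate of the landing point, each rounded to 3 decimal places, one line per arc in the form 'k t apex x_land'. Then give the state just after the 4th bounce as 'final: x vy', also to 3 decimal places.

Arc 1: start y=5.380, vy=22.480 → t=4.724, apex=30.648, x_land=70.810, impact vy=-24.758
  bounce: vy ← 0.51·24.758 = 12.626
Arc 2: start y=0.000, vy=12.626 → t=2.525, apex=7.971, x_land=108.664, impact vy=-12.626
  bounce: vy ← 0.51·12.626 = 6.440
Arc 3: start y=0.000, vy=6.440 → t=1.288, apex=2.073, x_land=127.969, impact vy=-6.440
  bounce: vy ← 0.51·6.440 = 3.284
Arc 4: start y=0.000, vy=3.284 → t=0.657, apex=0.539, x_land=137.815, impact vy=-3.284
  bounce: vy ← 0.51·3.284 = 1.675

1 4.724 30.648 70.810
2 2.525 7.971 108.664
3 1.288 2.073 127.969
4 0.657 0.539 137.815
final: 137.815 1.675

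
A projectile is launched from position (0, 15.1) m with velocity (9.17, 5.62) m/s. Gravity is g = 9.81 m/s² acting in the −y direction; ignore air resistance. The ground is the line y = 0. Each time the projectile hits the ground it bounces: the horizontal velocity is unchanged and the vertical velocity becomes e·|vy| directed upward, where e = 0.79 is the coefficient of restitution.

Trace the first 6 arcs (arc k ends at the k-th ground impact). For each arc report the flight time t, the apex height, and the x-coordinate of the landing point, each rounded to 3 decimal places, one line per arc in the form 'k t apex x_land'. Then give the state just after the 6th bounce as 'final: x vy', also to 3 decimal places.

1 2.419 16.710 22.179
2 2.916 10.429 48.921
3 2.304 6.508 70.047
4 1.820 4.062 86.736
5 1.438 2.535 99.921
6 1.136 1.582 110.337
final: 110.337 4.401

Arc 1: start y=15.100, vy=5.620 → t=2.419, apex=16.710, x_land=22.179, impact vy=-18.107
  bounce: vy ← 0.79·18.107 = 14.304
Arc 2: start y=0.000, vy=14.304 → t=2.916, apex=10.429, x_land=48.921, impact vy=-14.304
  bounce: vy ← 0.79·14.304 = 11.300
Arc 3: start y=0.000, vy=11.300 → t=2.304, apex=6.508, x_land=70.047, impact vy=-11.300
  bounce: vy ← 0.79·11.300 = 8.927
Arc 4: start y=0.000, vy=8.927 → t=1.820, apex=4.062, x_land=86.736, impact vy=-8.927
  bounce: vy ← 0.79·8.927 = 7.053
Arc 5: start y=0.000, vy=7.053 → t=1.438, apex=2.535, x_land=99.921, impact vy=-7.053
  bounce: vy ← 0.79·7.053 = 5.571
Arc 6: start y=0.000, vy=5.571 → t=1.136, apex=1.582, x_land=110.337, impact vy=-5.571
  bounce: vy ← 0.79·5.571 = 4.401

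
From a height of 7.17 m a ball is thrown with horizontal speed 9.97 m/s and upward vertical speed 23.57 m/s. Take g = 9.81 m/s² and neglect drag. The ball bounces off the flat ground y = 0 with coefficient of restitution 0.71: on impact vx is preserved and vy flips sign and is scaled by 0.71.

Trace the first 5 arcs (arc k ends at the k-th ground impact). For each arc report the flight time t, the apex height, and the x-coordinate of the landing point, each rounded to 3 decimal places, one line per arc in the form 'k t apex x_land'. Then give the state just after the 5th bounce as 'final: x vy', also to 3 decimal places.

Arc 1: start y=7.170, vy=23.570 → t=5.092, apex=35.485, x_land=50.771, impact vy=-26.386
  bounce: vy ← 0.71·26.386 = 18.734
Arc 2: start y=0.000, vy=18.734 → t=3.819, apex=17.888, x_land=88.850, impact vy=-18.734
  bounce: vy ← 0.71·18.734 = 13.301
Arc 3: start y=0.000, vy=13.301 → t=2.712, apex=9.017, x_land=115.886, impact vy=-13.301
  bounce: vy ← 0.71·13.301 = 9.444
Arc 4: start y=0.000, vy=9.444 → t=1.925, apex=4.546, x_land=135.082, impact vy=-9.444
  bounce: vy ← 0.71·9.444 = 6.705
Arc 5: start y=0.000, vy=6.705 → t=1.367, apex=2.291, x_land=148.711, impact vy=-6.705
  bounce: vy ← 0.71·6.705 = 4.761

1 5.092 35.485 50.771
2 3.819 17.888 88.850
3 2.712 9.017 115.886
4 1.925 4.546 135.082
5 1.367 2.291 148.711
final: 148.711 4.761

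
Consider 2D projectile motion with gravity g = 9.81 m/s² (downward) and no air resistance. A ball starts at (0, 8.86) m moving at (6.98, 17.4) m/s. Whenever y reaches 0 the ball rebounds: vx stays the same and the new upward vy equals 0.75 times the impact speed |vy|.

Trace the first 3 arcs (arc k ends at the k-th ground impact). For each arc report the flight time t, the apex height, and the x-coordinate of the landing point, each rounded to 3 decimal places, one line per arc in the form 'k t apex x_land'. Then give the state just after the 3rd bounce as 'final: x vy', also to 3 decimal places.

Arc 1: start y=8.860, vy=17.400 → t=3.999, apex=24.291, x_land=27.914, impact vy=-21.831
  bounce: vy ← 0.75·21.831 = 16.373
Arc 2: start y=0.000, vy=16.373 → t=3.338, apex=13.664, x_land=51.213, impact vy=-16.373
  bounce: vy ← 0.75·16.373 = 12.280
Arc 3: start y=0.000, vy=12.280 → t=2.504, apex=7.686, x_land=68.688, impact vy=-12.280
  bounce: vy ← 0.75·12.280 = 9.210

1 3.999 24.291 27.914
2 3.338 13.664 51.213
3 2.504 7.686 68.688
final: 68.688 9.210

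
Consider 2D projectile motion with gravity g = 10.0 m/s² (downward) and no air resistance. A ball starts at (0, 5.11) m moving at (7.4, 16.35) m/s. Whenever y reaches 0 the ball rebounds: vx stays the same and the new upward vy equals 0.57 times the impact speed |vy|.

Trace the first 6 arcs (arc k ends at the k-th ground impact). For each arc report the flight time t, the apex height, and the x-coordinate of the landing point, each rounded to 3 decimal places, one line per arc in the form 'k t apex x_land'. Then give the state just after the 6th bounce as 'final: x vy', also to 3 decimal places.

1 3.557 18.476 26.324
2 2.191 6.003 42.540
3 1.249 1.950 51.784
4 0.712 0.634 57.053
5 0.406 0.206 60.056
6 0.231 0.067 61.768
final: 61.768 0.659

Arc 1: start y=5.110, vy=16.350 → t=3.557, apex=18.476, x_land=26.324, impact vy=-19.223
  bounce: vy ← 0.57·19.223 = 10.957
Arc 2: start y=0.000, vy=10.957 → t=2.191, apex=6.003, x_land=42.540, impact vy=-10.957
  bounce: vy ← 0.57·10.957 = 6.246
Arc 3: start y=0.000, vy=6.246 → t=1.249, apex=1.950, x_land=51.784, impact vy=-6.246
  bounce: vy ← 0.57·6.246 = 3.560
Arc 4: start y=0.000, vy=3.560 → t=0.712, apex=0.634, x_land=57.053, impact vy=-3.560
  bounce: vy ← 0.57·3.560 = 2.029
Arc 5: start y=0.000, vy=2.029 → t=0.406, apex=0.206, x_land=60.056, impact vy=-2.029
  bounce: vy ← 0.57·2.029 = 1.157
Arc 6: start y=0.000, vy=1.157 → t=0.231, apex=0.067, x_land=61.768, impact vy=-1.157
  bounce: vy ← 0.57·1.157 = 0.659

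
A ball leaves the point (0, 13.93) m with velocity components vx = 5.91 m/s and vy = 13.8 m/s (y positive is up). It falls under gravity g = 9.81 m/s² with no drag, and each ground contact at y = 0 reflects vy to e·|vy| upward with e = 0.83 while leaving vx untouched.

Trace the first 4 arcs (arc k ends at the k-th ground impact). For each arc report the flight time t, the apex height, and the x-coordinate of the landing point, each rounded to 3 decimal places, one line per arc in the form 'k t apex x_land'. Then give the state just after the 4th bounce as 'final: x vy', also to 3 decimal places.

1 3.602 23.636 21.287
2 3.644 16.283 42.823
3 3.025 11.217 60.698
4 2.510 7.728 75.535
final: 75.535 10.220

Arc 1: start y=13.930, vy=13.800 → t=3.602, apex=23.636, x_land=21.287, impact vy=-21.535
  bounce: vy ← 0.83·21.535 = 17.874
Arc 2: start y=0.000, vy=17.874 → t=3.644, apex=16.283, x_land=42.823, impact vy=-17.874
  bounce: vy ← 0.83·17.874 = 14.835
Arc 3: start y=0.000, vy=14.835 → t=3.025, apex=11.217, x_land=60.698, impact vy=-14.835
  bounce: vy ← 0.83·14.835 = 12.313
Arc 4: start y=0.000, vy=12.313 → t=2.510, apex=7.728, x_land=75.535, impact vy=-12.313
  bounce: vy ← 0.83·12.313 = 10.220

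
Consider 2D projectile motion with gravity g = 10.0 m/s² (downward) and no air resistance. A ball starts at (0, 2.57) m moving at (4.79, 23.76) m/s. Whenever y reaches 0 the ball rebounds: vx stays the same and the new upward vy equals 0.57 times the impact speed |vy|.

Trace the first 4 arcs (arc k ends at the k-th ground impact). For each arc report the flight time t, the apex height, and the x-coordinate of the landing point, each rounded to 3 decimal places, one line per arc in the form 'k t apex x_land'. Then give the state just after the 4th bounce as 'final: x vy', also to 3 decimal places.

Arc 1: start y=2.570, vy=23.760 → t=4.858, apex=30.797, x_land=23.269, impact vy=-24.818
  bounce: vy ← 0.57·24.818 = 14.146
Arc 2: start y=0.000, vy=14.146 → t=2.829, apex=10.006, x_land=36.821, impact vy=-14.146
  bounce: vy ← 0.57·14.146 = 8.063
Arc 3: start y=0.000, vy=8.063 → t=1.613, apex=3.251, x_land=44.546, impact vy=-8.063
  bounce: vy ← 0.57·8.063 = 4.596
Arc 4: start y=0.000, vy=4.596 → t=0.919, apex=1.056, x_land=48.949, impact vy=-4.596
  bounce: vy ← 0.57·4.596 = 2.620

1 4.858 30.797 23.269
2 2.829 10.006 36.821
3 1.613 3.251 44.546
4 0.919 1.056 48.949
final: 48.949 2.620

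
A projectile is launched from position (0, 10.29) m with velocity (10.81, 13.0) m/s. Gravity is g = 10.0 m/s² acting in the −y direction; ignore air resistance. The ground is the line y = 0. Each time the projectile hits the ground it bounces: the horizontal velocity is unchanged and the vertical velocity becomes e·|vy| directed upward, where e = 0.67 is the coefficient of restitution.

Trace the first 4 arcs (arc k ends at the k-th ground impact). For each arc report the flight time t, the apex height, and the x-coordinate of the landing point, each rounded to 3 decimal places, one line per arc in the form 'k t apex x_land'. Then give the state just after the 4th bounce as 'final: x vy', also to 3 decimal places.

1 3.236 18.740 34.981
2 2.594 8.412 63.024
3 1.738 3.776 81.813
4 1.165 1.695 94.402
final: 94.402 3.901

Arc 1: start y=10.290, vy=13.000 → t=3.236, apex=18.740, x_land=34.981, impact vy=-19.360
  bounce: vy ← 0.67·19.360 = 12.971
Arc 2: start y=0.000, vy=12.971 → t=2.594, apex=8.412, x_land=63.024, impact vy=-12.971
  bounce: vy ← 0.67·12.971 = 8.691
Arc 3: start y=0.000, vy=8.691 → t=1.738, apex=3.776, x_land=81.813, impact vy=-8.691
  bounce: vy ← 0.67·8.691 = 5.823
Arc 4: start y=0.000, vy=5.823 → t=1.165, apex=1.695, x_land=94.402, impact vy=-5.823
  bounce: vy ← 0.67·5.823 = 3.901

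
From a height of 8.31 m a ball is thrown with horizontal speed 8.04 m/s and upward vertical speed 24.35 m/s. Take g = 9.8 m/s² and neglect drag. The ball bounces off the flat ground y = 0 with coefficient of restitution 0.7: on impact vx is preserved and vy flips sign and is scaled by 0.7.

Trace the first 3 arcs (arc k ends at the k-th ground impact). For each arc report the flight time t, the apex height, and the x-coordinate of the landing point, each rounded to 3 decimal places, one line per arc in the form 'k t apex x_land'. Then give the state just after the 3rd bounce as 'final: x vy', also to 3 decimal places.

1 5.290 38.561 42.531
2 3.927 18.895 74.108
3 2.749 9.259 96.211
final: 96.211 9.430

Arc 1: start y=8.310, vy=24.350 → t=5.290, apex=38.561, x_land=42.531, impact vy=-27.492
  bounce: vy ← 0.7·27.492 = 19.244
Arc 2: start y=0.000, vy=19.244 → t=3.927, apex=18.895, x_land=74.108, impact vy=-19.244
  bounce: vy ← 0.7·19.244 = 13.471
Arc 3: start y=0.000, vy=13.471 → t=2.749, apex=9.259, x_land=96.211, impact vy=-13.471
  bounce: vy ← 0.7·13.471 = 9.430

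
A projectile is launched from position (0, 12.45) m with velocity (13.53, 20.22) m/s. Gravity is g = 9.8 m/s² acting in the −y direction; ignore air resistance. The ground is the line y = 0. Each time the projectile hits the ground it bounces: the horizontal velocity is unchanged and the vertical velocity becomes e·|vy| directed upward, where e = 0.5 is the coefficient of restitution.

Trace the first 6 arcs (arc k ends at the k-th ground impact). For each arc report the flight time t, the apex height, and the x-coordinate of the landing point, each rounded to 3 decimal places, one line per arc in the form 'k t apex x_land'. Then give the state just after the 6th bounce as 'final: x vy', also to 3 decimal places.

1 4.671 33.310 63.192
2 2.607 8.327 98.469
3 1.304 2.082 116.107
4 0.652 0.520 124.926
5 0.326 0.130 129.336
6 0.163 0.033 131.540
final: 131.540 0.399

Arc 1: start y=12.450, vy=20.220 → t=4.671, apex=33.310, x_land=63.192, impact vy=-25.551
  bounce: vy ← 0.5·25.551 = 12.776
Arc 2: start y=0.000, vy=12.776 → t=2.607, apex=8.327, x_land=98.469, impact vy=-12.776
  bounce: vy ← 0.5·12.776 = 6.388
Arc 3: start y=0.000, vy=6.388 → t=1.304, apex=2.082, x_land=116.107, impact vy=-6.388
  bounce: vy ← 0.5·6.388 = 3.194
Arc 4: start y=0.000, vy=3.194 → t=0.652, apex=0.520, x_land=124.926, impact vy=-3.194
  bounce: vy ← 0.5·3.194 = 1.597
Arc 5: start y=0.000, vy=1.597 → t=0.326, apex=0.130, x_land=129.336, impact vy=-1.597
  bounce: vy ← 0.5·1.597 = 0.798
Arc 6: start y=0.000, vy=0.798 → t=0.163, apex=0.033, x_land=131.540, impact vy=-0.798
  bounce: vy ← 0.5·0.798 = 0.399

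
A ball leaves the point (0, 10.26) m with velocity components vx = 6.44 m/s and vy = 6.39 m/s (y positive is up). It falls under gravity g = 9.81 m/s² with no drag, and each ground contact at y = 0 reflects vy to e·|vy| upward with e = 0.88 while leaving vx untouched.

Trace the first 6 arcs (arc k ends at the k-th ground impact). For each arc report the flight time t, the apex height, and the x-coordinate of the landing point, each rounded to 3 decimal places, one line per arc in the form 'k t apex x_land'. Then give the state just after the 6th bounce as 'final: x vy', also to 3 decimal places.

Arc 1: start y=10.260, vy=6.390 → t=2.238, apex=12.341, x_land=14.410, impact vy=-15.561
  bounce: vy ← 0.88·15.561 = 13.693
Arc 2: start y=0.000, vy=13.693 → t=2.792, apex=9.557, x_land=32.389, impact vy=-13.693
  bounce: vy ← 0.88·13.693 = 12.050
Arc 3: start y=0.000, vy=12.050 → t=2.457, apex=7.401, x_land=48.210, impact vy=-12.050
  bounce: vy ← 0.88·12.050 = 10.604
Arc 4: start y=0.000, vy=10.604 → t=2.162, apex=5.731, x_land=62.132, impact vy=-10.604
  bounce: vy ← 0.88·10.604 = 9.332
Arc 5: start y=0.000, vy=9.332 → t=1.902, apex=4.438, x_land=74.384, impact vy=-9.332
  bounce: vy ← 0.88·9.332 = 8.212
Arc 6: start y=0.000, vy=8.212 → t=1.674, apex=3.437, x_land=85.166, impact vy=-8.212
  bounce: vy ← 0.88·8.212 = 7.226

1 2.238 12.341 14.410
2 2.792 9.557 32.389
3 2.457 7.401 48.210
4 2.162 5.731 62.132
5 1.902 4.438 74.384
6 1.674 3.437 85.166
final: 85.166 7.226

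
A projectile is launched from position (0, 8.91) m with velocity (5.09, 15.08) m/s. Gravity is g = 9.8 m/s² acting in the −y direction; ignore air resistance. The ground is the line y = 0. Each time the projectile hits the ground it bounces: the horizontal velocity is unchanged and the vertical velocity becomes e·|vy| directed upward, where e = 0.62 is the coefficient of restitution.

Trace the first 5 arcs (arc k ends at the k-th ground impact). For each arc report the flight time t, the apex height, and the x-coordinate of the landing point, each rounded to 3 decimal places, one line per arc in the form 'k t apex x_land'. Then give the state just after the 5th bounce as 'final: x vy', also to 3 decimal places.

1 3.585 20.512 18.247
2 2.537 7.885 31.160
3 1.573 3.031 39.167
4 0.975 1.165 44.131
5 0.605 0.448 47.208
final: 47.208 1.837

Arc 1: start y=8.910, vy=15.080 → t=3.585, apex=20.512, x_land=18.247, impact vy=-20.051
  bounce: vy ← 0.62·20.051 = 12.432
Arc 2: start y=0.000, vy=12.432 → t=2.537, apex=7.885, x_land=31.160, impact vy=-12.432
  bounce: vy ← 0.62·12.432 = 7.708
Arc 3: start y=0.000, vy=7.708 → t=1.573, apex=3.031, x_land=39.167, impact vy=-7.708
  bounce: vy ← 0.62·7.708 = 4.779
Arc 4: start y=0.000, vy=4.779 → t=0.975, apex=1.165, x_land=44.131, impact vy=-4.779
  bounce: vy ← 0.62·4.779 = 2.963
Arc 5: start y=0.000, vy=2.963 → t=0.605, apex=0.448, x_land=47.208, impact vy=-2.963
  bounce: vy ← 0.62·2.963 = 1.837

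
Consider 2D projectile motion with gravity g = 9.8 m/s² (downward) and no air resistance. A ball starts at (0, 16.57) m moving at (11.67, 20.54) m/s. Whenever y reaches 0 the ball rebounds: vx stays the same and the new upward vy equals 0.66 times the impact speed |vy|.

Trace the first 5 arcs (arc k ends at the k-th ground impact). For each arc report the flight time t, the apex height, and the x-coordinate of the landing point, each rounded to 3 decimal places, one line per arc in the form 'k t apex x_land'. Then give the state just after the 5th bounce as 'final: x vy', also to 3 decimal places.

1 4.884 38.095 56.999
2 3.681 16.594 99.950
3 2.429 7.228 128.299
4 1.603 3.149 147.008
5 1.058 1.372 159.357
final: 159.357 3.422

Arc 1: start y=16.570, vy=20.540 → t=4.884, apex=38.095, x_land=56.999, impact vy=-27.325
  bounce: vy ← 0.66·27.325 = 18.035
Arc 2: start y=0.000, vy=18.035 → t=3.681, apex=16.594, x_land=99.950, impact vy=-18.035
  bounce: vy ← 0.66·18.035 = 11.903
Arc 3: start y=0.000, vy=11.903 → t=2.429, apex=7.228, x_land=128.299, impact vy=-11.903
  bounce: vy ← 0.66·11.903 = 7.856
Arc 4: start y=0.000, vy=7.856 → t=1.603, apex=3.149, x_land=147.008, impact vy=-7.856
  bounce: vy ← 0.66·7.856 = 5.185
Arc 5: start y=0.000, vy=5.185 → t=1.058, apex=1.372, x_land=159.357, impact vy=-5.185
  bounce: vy ← 0.66·5.185 = 3.422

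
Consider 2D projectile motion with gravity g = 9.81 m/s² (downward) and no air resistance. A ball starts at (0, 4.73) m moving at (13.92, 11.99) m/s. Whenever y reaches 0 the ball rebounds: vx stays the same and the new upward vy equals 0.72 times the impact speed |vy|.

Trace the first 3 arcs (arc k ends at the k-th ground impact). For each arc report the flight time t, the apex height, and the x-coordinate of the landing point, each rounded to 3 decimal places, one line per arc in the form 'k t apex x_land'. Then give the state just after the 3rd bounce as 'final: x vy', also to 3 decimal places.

1 2.790 12.057 38.838
2 2.258 6.250 70.265
3 1.626 3.240 92.893
final: 92.893 5.741

Arc 1: start y=4.730, vy=11.990 → t=2.790, apex=12.057, x_land=38.838, impact vy=-15.381
  bounce: vy ← 0.72·15.381 = 11.074
Arc 2: start y=0.000, vy=11.074 → t=2.258, apex=6.250, x_land=70.265, impact vy=-11.074
  bounce: vy ← 0.72·11.074 = 7.973
Arc 3: start y=0.000, vy=7.973 → t=1.626, apex=3.240, x_land=92.893, impact vy=-7.973
  bounce: vy ← 0.72·7.973 = 5.741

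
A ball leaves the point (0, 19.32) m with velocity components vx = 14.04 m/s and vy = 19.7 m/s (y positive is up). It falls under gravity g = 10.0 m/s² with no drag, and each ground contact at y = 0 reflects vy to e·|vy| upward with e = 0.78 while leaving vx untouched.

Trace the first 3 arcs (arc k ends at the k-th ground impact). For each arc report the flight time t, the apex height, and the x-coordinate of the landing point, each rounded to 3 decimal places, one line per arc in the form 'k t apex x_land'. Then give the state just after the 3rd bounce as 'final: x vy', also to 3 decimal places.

1 4.753 38.724 66.732
2 4.341 23.560 127.685
3 3.386 14.334 175.229
final: 175.229 13.207

Arc 1: start y=19.320, vy=19.700 → t=4.753, apex=38.724, x_land=66.732, impact vy=-27.830
  bounce: vy ← 0.78·27.830 = 21.707
Arc 2: start y=0.000, vy=21.707 → t=4.341, apex=23.560, x_land=127.685, impact vy=-21.707
  bounce: vy ← 0.78·21.707 = 16.932
Arc 3: start y=0.000, vy=16.932 → t=3.386, apex=14.334, x_land=175.229, impact vy=-16.932
  bounce: vy ← 0.78·16.932 = 13.207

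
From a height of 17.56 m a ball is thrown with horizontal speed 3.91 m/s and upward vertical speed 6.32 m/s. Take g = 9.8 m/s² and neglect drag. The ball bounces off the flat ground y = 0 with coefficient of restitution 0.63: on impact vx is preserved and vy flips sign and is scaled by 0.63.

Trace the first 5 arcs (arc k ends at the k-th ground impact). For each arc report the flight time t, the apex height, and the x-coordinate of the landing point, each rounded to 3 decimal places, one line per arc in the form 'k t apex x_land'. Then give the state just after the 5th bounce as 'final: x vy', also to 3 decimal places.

1 2.645 19.598 10.341
2 2.520 7.778 20.194
3 1.588 3.087 26.401
4 1.000 1.225 30.311
5 0.630 0.486 32.775
final: 32.775 1.945

Arc 1: start y=17.560, vy=6.320 → t=2.645, apex=19.598, x_land=10.341, impact vy=-19.599
  bounce: vy ← 0.63·19.599 = 12.347
Arc 2: start y=0.000, vy=12.347 → t=2.520, apex=7.778, x_land=20.194, impact vy=-12.347
  bounce: vy ← 0.63·12.347 = 7.779
Arc 3: start y=0.000, vy=7.779 → t=1.588, apex=3.087, x_land=26.401, impact vy=-7.779
  bounce: vy ← 0.63·7.779 = 4.901
Arc 4: start y=0.000, vy=4.901 → t=1.000, apex=1.225, x_land=30.311, impact vy=-4.901
  bounce: vy ← 0.63·4.901 = 3.087
Arc 5: start y=0.000, vy=3.087 → t=0.630, apex=0.486, x_land=32.775, impact vy=-3.087
  bounce: vy ← 0.63·3.087 = 1.945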